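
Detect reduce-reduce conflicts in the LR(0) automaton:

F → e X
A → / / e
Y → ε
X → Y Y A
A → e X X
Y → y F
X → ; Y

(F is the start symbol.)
No reduce-reduce conflicts

A reduce-reduce conflict occurs when an LR(0) state has two complete items [A → α .] and [B → β .] — both call for a reduction, and with no lookahead the parser cannot choose between them.

Augment with F' → F and build the canonical LR(0) collection (I0 = CLOSURE({[F' → . F]}), then GOTO on every symbol after a dot until no new states appear). It has 17 states:
  I0: { [F → . e X], [F' → . F] }  — shift
  I1: { [F' → F .] }  — accept
  I2: { [F → e . X], [X → . ; Y], [X → . Y Y A], [Y → . y F], [Y → .] }  — shift, reduce
  I3: { [X → ; . Y], [Y → . y F], [Y → .] }  — shift, reduce
  I4: { [F → e X .] }  — reduce
  I5: { [X → Y . Y A], [Y → . y F], [Y → .] }  — shift, reduce
  I6: { [F → . e X], [Y → y . F] }  — shift
  I7: { [Y → y F .] }  — reduce
  I8: { [A → . / / e], [A → . e X X], [X → Y Y . A] }  — shift
  I9: { [A → / . / e] }  — shift
  I10: { [X → Y Y A .] }  — reduce
  I11: { [A → e . X X], [X → . ; Y], [X → . Y Y A], [Y → . y F], [Y → .] }  — shift, reduce
  I12: { [A → e X . X], [X → . ; Y], [X → . Y Y A], [Y → . y F], [Y → .] }  — shift, reduce
  I13: { [A → e X X .] }  — reduce
  I14: { [A → / / . e] }  — shift
  I15: { [A → / / e .] }  — reduce
  I16: { [X → ; Y .] }  — reduce

No state contains more than one complete item.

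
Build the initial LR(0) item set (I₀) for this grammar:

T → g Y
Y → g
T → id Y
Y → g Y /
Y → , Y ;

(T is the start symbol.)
{ [T → . g Y], [T → . id Y], [T' → . T] }

First, augment the grammar with T' → T
I₀ = CLOSURE({ [T' → . T] }):
  [T' → . T] has the dot before T: add [T → . g Y], [T → . id Y]
No further items can be added.

I₀ = { [T → . g Y], [T → . id Y], [T' → . T] }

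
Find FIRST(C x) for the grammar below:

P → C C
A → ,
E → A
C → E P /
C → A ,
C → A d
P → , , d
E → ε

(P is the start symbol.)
FIRST sets of the non-terminals involved (from the grammar, by fixed-point iteration):
  FIRST(C) = { ',' }

To compute FIRST(C x), process the symbols left to right:
Symbol C is a non-terminal. Add FIRST(C) \ {ε} = { ',' }
C is not nullable (ε ∉ FIRST(C)), so stop here.
FIRST(C x) = { ',' }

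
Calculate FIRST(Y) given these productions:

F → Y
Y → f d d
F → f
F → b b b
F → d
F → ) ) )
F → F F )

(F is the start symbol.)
{ 'f' }

From Y → f d d:
  - f is a terminal: add 'f' and stop

Collecting: FIRST(Y) = { 'f' }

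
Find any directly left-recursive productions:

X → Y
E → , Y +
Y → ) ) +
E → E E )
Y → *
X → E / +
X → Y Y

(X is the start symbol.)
Direct left recursion occurs when N → N α for some non-terminal N (the right-hand side begins with the left-hand side itself).

X → Y: starts with Y
E → , Y +: starts with ','
Y → ) ) +: starts with ')'
E → E E ): LEFT RECURSIVE (starts with E)
Y → *: starts with '*'
X → E / +: starts with E
X → Y Y: starts with Y

The grammar has direct left recursion on: E.

Answer: Yes, E is left-recursive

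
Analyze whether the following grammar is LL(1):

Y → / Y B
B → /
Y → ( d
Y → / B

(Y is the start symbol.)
No. Predict set conflict for Y: { '/' }

A grammar is LL(1) if for each non-terminal N with multiple productions, the predict sets of those productions are pairwise disjoint, where PREDICT(N → α) = (FIRST(α) \ {ε}) ∪ (FOLLOW(N) if α ⇒* ε).

For Y:
  PREDICT(Y → '/' Y B) = { '/' }
  PREDICT(Y → '(' d) = { '(' }
  PREDICT(Y → '/' B) = { '/' }
B has a single production, so nothing to check there.

Conflict found: Predict set conflict for Y: { '/' }
The grammar is NOT LL(1).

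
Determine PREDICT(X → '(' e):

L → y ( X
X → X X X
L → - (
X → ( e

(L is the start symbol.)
{ '(' }

PREDICT(X → '(' e) = (FIRST(RHS) \ {ε}) ∪ (FOLLOW(X) if ε ∈ FIRST(RHS), i.e. RHS ⇒* ε)
FIRST('(' e) = { '(' }
ε ∉ FIRST('(' e), so FOLLOW(X) is not added.
PREDICT(X → '(' e) = { '(' }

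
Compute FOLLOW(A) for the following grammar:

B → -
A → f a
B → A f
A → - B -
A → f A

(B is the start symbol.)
{ 'f' }

In B → A f: A is followed by f, add FIRST(f) \ {ε} = { 'f' }
In A → f A: A is at the end; this adds FOLLOW(A) to itself — nothing new

Taking the union: FOLLOW(A) = { 'f' }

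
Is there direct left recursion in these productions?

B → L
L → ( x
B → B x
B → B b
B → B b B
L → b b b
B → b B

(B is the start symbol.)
B → L: starts with L
L → ( x: starts with '('
B → B x: LEFT RECURSIVE (starts with B)
B → B b: LEFT RECURSIVE (starts with B)
B → B b B: LEFT RECURSIVE (starts with B)
L → b b b: starts with b
B → b B: starts with b

The grammar has direct left recursion on: B.

Answer: Yes, B is left-recursive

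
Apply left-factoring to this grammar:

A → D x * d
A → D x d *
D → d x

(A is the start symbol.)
Left-factoring transforms A → αβ₁ | αβ₂ into A → αA' and A' → β₁ | β₂
(α is the longest common prefix among the alternatives). Repeat until
no nonterminal has two alternatives with a common prefix.

Round 1: A has alternatives sharing prefix 'D x'. Introduce A': A → D x A'
  Add: A' → * d
  Add: A' → d *

No remaining common prefixes — done.

Resulting grammar:
A → D x A'
A' → * d
A' → d *
D → d x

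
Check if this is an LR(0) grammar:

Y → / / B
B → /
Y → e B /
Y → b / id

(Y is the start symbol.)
A grammar is LR(0) if no state in the canonical LR(0) collection has:
  - both a shift item (dot before a terminal) and a complete item (shift-reduce conflict), or
  - two or more complete items (reduce-reduce conflict; the accept item [Y' → Y .] counts as a complete item here).

Augment with Y' → Y and build the canonical LR(0) collection (I0 = CLOSURE({[Y' → . Y]}), then GOTO on every symbol after a dot until no new states appear). It has 12 states:
  I0: { [Y → . / / B], [Y → . b / id], [Y → . e B /], [Y' → . Y] }  — shift
  I1: { [Y → / . / B] }  — shift
  I2: { [Y' → Y .] }  — accept
  I3: { [Y → b . / id] }  — shift
  I4: { [B → . /], [Y → e . B /] }  — shift
  I5: { [B → / .] }  — reduce
  I6: { [Y → e B . /] }  — shift
  I7: { [Y → e B / .] }  — reduce
  I8: { [Y → b / . id] }  — shift
  I9: { [Y → b / id .] }  — reduce
  I10: { [B → . /], [Y → / / . B] }  — shift
  I11: { [Y → / / B .] }  — reduce

Every state is either a pure shift/goto state or contains exactly one complete item and nothing to shift — no conflicts. The grammar is LR(0).

Answer: Yes, the grammar is LR(0)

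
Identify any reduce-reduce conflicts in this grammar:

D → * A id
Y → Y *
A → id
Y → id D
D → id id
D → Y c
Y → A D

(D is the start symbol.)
Yes — I7: [A → id .] vs [D → id id .]

A reduce-reduce conflict occurs when an LR(0) state has two complete items [A → α .] and [B → β .] — both call for a reduction, and with no lookahead the parser cannot choose between them.

Augment with D' → D and build the canonical LR(0) collection (I0 = CLOSURE({[D' → . D]}), then GOTO on every symbol after a dot until no new states appear). It has 14 states:
  I0: { [A → . id], [D → . * A id], [D → . Y c], [D → . id id], [D' → . D], [Y → . A D], [Y → . Y *], [Y → . id D] }  — shift
  I1: { [A → . id], [D → * . A id] }  — shift
  I2: { [A → . id], [D → . * A id], [D → . Y c], [D → . id id], [Y → . A D], [Y → . Y *], [Y → . id D], [Y → A . D] }  — shift
  I3: { [D' → D .] }  — accept
  I4: { [D → Y . c], [Y → Y . *] }  — shift
  I5: { [A → . id], [A → id .], [D → . * A id], [D → . Y c], [D → . id id], [D → id . id], [Y → . A D], [Y → . Y *], [Y → . id D], [Y → id . D] }  — shift, reduce
  I6: { [Y → id D .] }  — reduce
  I7: { [A → . id], [A → id .], [D → . * A id], [D → . Y c], [D → . id id], [D → id . id], [D → id id .], [Y → . A D], [Y → . Y *], [Y → . id D], [Y → id . D] }  — shift, 2 reduces
  I8: { [Y → Y * .] }  — reduce
  I9: { [D → Y c .] }  — reduce
  I10: { [Y → A D .] }  — reduce
  I11: { [D → * A . id] }  — shift
  I12: { [A → id .] }  — reduce
  I13: { [D → * A id .] }  — reduce

I7 contains complete items [A → id .], [D → id id .] — reduce-reduce conflict.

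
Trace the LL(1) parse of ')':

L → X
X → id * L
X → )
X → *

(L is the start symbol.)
Stack is shown with the top on the left.

Stack  Input  Action
--------------------
L $    ) $    output L → X
X $    ) $    output X → )
) $    ) $    match ')'
$      $      accept

The string is accepted.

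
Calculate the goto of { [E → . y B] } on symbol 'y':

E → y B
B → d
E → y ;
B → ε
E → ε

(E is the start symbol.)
{ [B → . d], [B → .], [E → y . B] }

GOTO(I, 'y') = CLOSURE({ [A → αX.β] : [A → α.Xβ] ∈ I, X = 'y' })

Items with dot before 'y', with the dot advanced:
  [E → . y B] → [E → y . B]
Closure of the advanced items:
  [E → y . B] has the dot before B: add [B → . d], [B → .]

GOTO = { [B → . d], [B → .], [E → y . B] }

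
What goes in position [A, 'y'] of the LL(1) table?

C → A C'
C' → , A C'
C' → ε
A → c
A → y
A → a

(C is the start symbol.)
A → y

To find M[A, 'y'], we find productions for A where 'y' is in the predict set (PREDICT(N → α) = (FIRST(α) \ {ε}) ∪ (FOLLOW(N) if α ⇒* ε)).

A → c: PREDICT = { 'c' }
A → y: PREDICT = { 'y' }
  'y' is in predict set, so this production goes in M[A, 'y']
A → a: PREDICT = { 'a' }

M[A, 'y'] = A → y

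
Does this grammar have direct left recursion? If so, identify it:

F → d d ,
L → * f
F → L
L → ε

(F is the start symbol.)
No direct left recursion

Direct left recursion occurs when N → N α for some non-terminal N (the right-hand side begins with the left-hand side itself).

F → d d ,: starts with d
L → * f: starts with '*'
F → L: starts with L
L → ε: starts with ε

No direct left recursion found.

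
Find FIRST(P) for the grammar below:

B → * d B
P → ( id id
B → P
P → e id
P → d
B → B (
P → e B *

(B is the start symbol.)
To compute FIRST(P), examine every production with P on the left-hand side, reading each right-hand side left to right until a non-nullable symbol is reached.

From P → ( id id:
  - '(' is a terminal: add '(' and stop
From P → e id:
  - e is a terminal: add 'e' and stop
From P → d:
  - d is a terminal: add 'd' and stop
From P → e B *:
  - e is a terminal: add 'e' and stop

Collecting: FIRST(P) = { '(', 'd', 'e' }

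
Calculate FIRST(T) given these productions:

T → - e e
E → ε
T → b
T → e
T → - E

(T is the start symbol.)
{ '-', 'b', 'e' }

From T → - e e:
  - '-' is a terminal: add '-' and stop
From T → b:
  - b is a terminal: add 'b' and stop
From T → e:
  - e is a terminal: add 'e' and stop
From T → - E:
  - '-' is a terminal: add '-' and stop

Collecting: FIRST(T) = { '-', 'b', 'e' }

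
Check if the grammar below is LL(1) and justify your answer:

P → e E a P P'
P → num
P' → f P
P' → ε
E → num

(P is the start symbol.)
A grammar is LL(1) if for each non-terminal N with multiple productions, the predict sets of those productions are pairwise disjoint, where PREDICT(N → α) = (FIRST(α) \ {ε}) ∪ (FOLLOW(N) if α ⇒* ε).

Relevant sets:
  FOLLOW(P') = { $, 'f' }

For P:
  PREDICT(P → e E a P P') = { 'e' }
  PREDICT(P → num) = { 'num' }
For P':
  PREDICT(P' → f P) = { 'f' }
  PREDICT(P' → ε) = { $, 'f' }
E has a single production, so nothing to check there.

Conflict found: Predict set conflict for P': { 'f' }
The grammar is NOT LL(1).

Answer: No. Predict set conflict for P': { 'f' }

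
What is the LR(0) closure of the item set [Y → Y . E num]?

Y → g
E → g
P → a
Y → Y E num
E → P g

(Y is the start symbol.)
{ [E → . P g], [E → . g], [P → . a], [Y → Y . E num] }

To compute CLOSURE, for each item [A → α.Bβ] where B is a non-terminal, add [B → .γ] for all productions B → γ; repeat for the newly added items until nothing changes.

Start with: [Y → Y . E num]
  [Y → Y . E num] has the dot before E: add [E → . g], [E → . P g]
  [E → . P g] has the dot before P: add [P → . a]
No further items can be added.

CLOSURE = { [E → . P g], [E → . g], [P → . a], [Y → Y . E num] }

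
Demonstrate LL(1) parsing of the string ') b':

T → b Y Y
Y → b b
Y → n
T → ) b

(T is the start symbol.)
Stack is shown with the top on the left.

Stack  Input  Action
--------------------
T $    ) b $  output T → ) b
) b $  ) b $  match ')'
b $    b $    match 'b'
$      $      accept

The string is accepted.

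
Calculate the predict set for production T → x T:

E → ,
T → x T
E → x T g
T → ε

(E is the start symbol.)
{ 'x' }

PREDICT(T → x T) = (FIRST(RHS) \ {ε}) ∪ (FOLLOW(T) if ε ∈ FIRST(RHS), i.e. RHS ⇒* ε)
FIRST(x T) = { 'x' }
ε ∉ FIRST(x T), so FOLLOW(T) is not added.
PREDICT(T → x T) = { 'x' }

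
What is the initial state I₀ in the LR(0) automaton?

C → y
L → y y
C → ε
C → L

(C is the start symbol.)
First, augment the grammar with C' → C
I₀ = CLOSURE({ [C' → . C] }):
  [C' → . C] has the dot before C: add [C → . y], [C → .], [C → . L]
  [C → . L] has the dot before L: add [L → . y y]
No further items can be added.

I₀ = { [C → . L], [C → . y], [C → .], [C' → . C], [L → . y y] }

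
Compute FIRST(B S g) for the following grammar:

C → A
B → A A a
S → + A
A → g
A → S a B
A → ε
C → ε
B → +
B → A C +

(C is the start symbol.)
{ '+', 'a', 'g' }

FIRST sets of the non-terminals involved (from the grammar, by fixed-point iteration):
  FIRST(B) = { '+', 'a', 'g' }

To compute FIRST(B S g), process the symbols left to right:
Symbol B is a non-terminal. Add FIRST(B) \ {ε} = { '+', 'a', 'g' }
B is not nullable (ε ∉ FIRST(B)), so stop here.
FIRST(B S g) = { '+', 'a', 'g' }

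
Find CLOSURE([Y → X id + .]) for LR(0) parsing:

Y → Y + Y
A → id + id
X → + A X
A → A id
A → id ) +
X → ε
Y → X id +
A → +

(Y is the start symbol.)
To compute CLOSURE, for each item [A → α.Bβ] where B is a non-terminal, add [B → .γ] for all productions B → γ; repeat for the newly added items until nothing changes.

Start with: [Y → X id + .]
The dot is at the end, so nothing is added.

CLOSURE = { [Y → X id + .] }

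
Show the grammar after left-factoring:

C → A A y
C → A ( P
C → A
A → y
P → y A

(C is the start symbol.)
Left-factoring transforms A → αβ₁ | αβ₂ into A → αA' and A' → β₁ | β₂
(α is the longest common prefix among the alternatives). Repeat until
no nonterminal has two alternatives with a common prefix.

Round 1: C has alternatives sharing prefix 'A'. Introduce C': C → A C'
  Add: C' → A y
  Add: C' → ( P
  Add: C' → ε

No remaining common prefixes — done.

Resulting grammar:
C → A C'
C' → A y
C' → ( P
C' → ε
A → y
P → y A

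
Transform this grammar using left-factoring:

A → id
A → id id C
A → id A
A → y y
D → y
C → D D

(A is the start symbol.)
A → id A'
A' → ε
A' → id C
A' → A
A → y y
D → y
C → D D

Left-factoring transforms A → αβ₁ | αβ₂ into A → αA' and A' → β₁ | β₂
(α is the longest common prefix among the alternatives). Repeat until
no nonterminal has two alternatives with a common prefix.

Round 1: A has alternatives sharing prefix 'id'. Introduce A': A → id A'
  Add: A' → ε
  Add: A' → id C
  Add: A' → A

No remaining common prefixes — done.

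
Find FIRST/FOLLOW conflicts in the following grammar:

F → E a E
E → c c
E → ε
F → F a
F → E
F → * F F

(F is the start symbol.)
Yes. F → E a E with FOLLOW(F) on { 'a', 'c' }; F → F a with FOLLOW(F) on { '*', 'a', 'c' }; F → '*' F F with FOLLOW(F) on { '*' }; E → c c with FOLLOW(E) on { 'c' }

A FIRST/FOLLOW conflict occurs when a non-terminal N has a nullable alternative N → β (β ⇒* ε) and another alternative N → α with FIRST(α) ∩ FOLLOW(N) ≠ ∅: on such a lookahead the parser cannot decide between expanding α and letting N vanish via β.

Nullable non-terminals: E, F.
FIRST sets used below: FIRST(E) = { 'c', ε }, FIRST(F) = { '*', 'a', 'c', ε }

E: nullable alternative(s) E → ε; FOLLOW(E) = { $, '*', 'a', 'c' }
  E → c c: FIRST \ {ε} = { 'c' } — overlaps FOLLOW(E) on { 'c' }: CONFLICT
  E → ε: FIRST \ {ε} = { } — this is the only nullable alternative, skip

F: nullable alternative(s) F → E; FOLLOW(F) = { $, '*', 'a', 'c' }
  F → E a E: FIRST \ {ε} = { 'a', 'c' } — overlaps FOLLOW(F) on { 'a', 'c' }: CONFLICT
  F → F a: FIRST \ {ε} = { '*', 'a', 'c' } — overlaps FOLLOW(F) on { '*', 'a', 'c' }: CONFLICT
  F → E: FIRST \ {ε} = { 'c' } — this is the only nullable alternative, skip
  F → * F F: FIRST \ {ε} = { '*' } — overlaps FOLLOW(F) on { '*' }: CONFLICT

So the grammar has 4 FIRST/FOLLOW conflicts (marked CONFLICT above).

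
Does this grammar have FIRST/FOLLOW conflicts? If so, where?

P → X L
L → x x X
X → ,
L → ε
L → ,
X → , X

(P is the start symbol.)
No FIRST/FOLLOW conflicts.

A FIRST/FOLLOW conflict occurs when a non-terminal N has a nullable alternative N → β (β ⇒* ε) and another alternative N → α with FIRST(α) ∩ FOLLOW(N) ≠ ∅: on such a lookahead the parser cannot decide between expanding α and letting N vanish via β.

Nullable non-terminals: L.

L: nullable alternative(s) L → ε; FOLLOW(L) = { $ }
  L → x x X: FIRST \ {ε} = { 'x' } — disjoint from FOLLOW(L)
  L → ε: FIRST \ {ε} = { } — this is the only nullable alternative, skip
  L → ,: FIRST \ {ε} = { ',' } — disjoint from FOLLOW(L)

P, X have no nullable alternative, so no FIRST/FOLLOW check is needed there.

No FIRST/FOLLOW conflicts found.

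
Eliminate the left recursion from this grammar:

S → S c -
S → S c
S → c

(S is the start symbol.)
S → c S'
S' → c - S'
S' → c S'
S' → ε

S is directly left-recursive. The standard transformation for
  A → A α₁ | ... | A α_m | β₁ | ... | β_n
is
  A  → β₁ A' | ... | β_n A'
  A' → α₁ A' | ... | α_m A' | ε

S → c becomes S → c S'
S → S c - becomes S' → c - S'
S → S c becomes S' → c S'
Add S' → ε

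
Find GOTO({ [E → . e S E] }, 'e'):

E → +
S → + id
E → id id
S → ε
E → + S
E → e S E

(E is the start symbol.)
GOTO(I, 'e') = CLOSURE({ [A → αX.β] : [A → α.Xβ] ∈ I, X = 'e' })

Items with dot before 'e', with the dot advanced:
  [E → . e S E] → [E → e . S E]
Closure of the advanced items:
  [E → e . S E] has the dot before S: add [S → . + id], [S → .]

GOTO = { [E → e . S E], [S → . + id], [S → .] }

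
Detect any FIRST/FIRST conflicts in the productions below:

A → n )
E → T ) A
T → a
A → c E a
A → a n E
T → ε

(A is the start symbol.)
Productions for A:
  A → n ): FIRST = { 'n' }
  A → c E a: FIRST = { 'c' }
  A → a n E: FIRST = { 'a' }
Productions for T:
  T → a: FIRST = { 'a' }
  T → ε: FIRST = { ε }
E has only one production, so no FIRST/FIRST conflict is possible there.

All alternatives of each non-terminal have pairwise disjoint FIRST sets.

Answer: No FIRST/FIRST conflicts.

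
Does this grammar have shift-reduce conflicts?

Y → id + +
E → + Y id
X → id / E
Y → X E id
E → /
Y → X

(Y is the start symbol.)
Yes — I1: [Y → X .] vs [E → . + Y id]

A shift-reduce conflict occurs when an LR(0) state has both:
  - a complete (reduce) item [A → α .] (dot at the end), and
  - a shift item [B → β . c γ] (dot before a terminal).

Augment with Y' → Y and build the canonical LR(0) collection (I0 = CLOSURE({[Y' → . Y]}), then GOTO on every symbol after a dot until no new states appear). It has 14 states:
  I0: { [X → . id / E], [Y → . X E id], [Y → . X], [Y → . id + +], [Y' → . Y] }  — shift
  I1: { [E → . + Y id], [E → . /], [Y → X . E id], [Y → X .] }  — shift, reduce
  I2: { [Y' → Y .] }  — accept
  I3: { [X → id . / E], [Y → id . + +] }  — shift
  I4: { [Y → id + . +] }  — shift
  I5: { [E → . + Y id], [E → . /], [X → id / . E] }  — shift
  I6: { [E → + . Y id], [X → . id / E], [Y → . X E id], [Y → . X], [Y → . id + +] }  — shift
  I7: { [E → / .] }  — reduce
  I8: { [X → id / E .] }  — reduce
  I9: { [E → + Y . id] }  — shift
  I10: { [E → + Y id .] }  — reduce
  I11: { [Y → id + + .] }  — reduce
  I12: { [Y → X E . id] }  — shift
  I13: { [Y → X E id .] }  — reduce

I1 contains reduce item [Y → X .] and shift items [E → . + Y id], [E → . /] — shift-reduce conflict.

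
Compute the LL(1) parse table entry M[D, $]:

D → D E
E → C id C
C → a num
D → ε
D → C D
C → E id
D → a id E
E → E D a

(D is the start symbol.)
To find M[D, $], we find productions for D where $ is in the predict set (PREDICT(N → α) = (FIRST(α) \ {ε}) ∪ (FOLLOW(N) if α ⇒* ε)).

Relevant sets:
  FIRST(D) = { 'a', ε }
  FIRST(E) = { 'a' }
  FIRST(C) = { 'a' }
  FOLLOW(D) = { $, 'a' }

D → D E: PREDICT = { 'a' }
D → ε: PREDICT = { $, 'a' }
  $ is in predict set, so this production goes in M[D, $]
D → C D: PREDICT = { 'a' }
D → a id E: PREDICT = { 'a' }

M[D, $] = D → ε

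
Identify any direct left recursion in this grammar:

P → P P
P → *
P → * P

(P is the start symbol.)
Yes, P is left-recursive

Direct left recursion occurs when N → N α for some non-terminal N (the right-hand side begins with the left-hand side itself).

P → P P: LEFT RECURSIVE (starts with P)
P → *: starts with '*'
P → * P: starts with '*'

The grammar has direct left recursion on: P.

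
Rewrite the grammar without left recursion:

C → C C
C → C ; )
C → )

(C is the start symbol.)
C → ) C'
C' → C C'
C' → ; ) C'
C' → ε

C is directly left-recursive. The standard transformation for
  A → A α₁ | ... | A α_m | β₁ | ... | β_n
is
  A  → β₁ A' | ... | β_n A'
  A' → α₁ A' | ... | α_m A' | ε

C → ) becomes C → ) C'
C → C C becomes C' → C C'
C → C ; ) becomes C' → ; ) C'
Add C' → ε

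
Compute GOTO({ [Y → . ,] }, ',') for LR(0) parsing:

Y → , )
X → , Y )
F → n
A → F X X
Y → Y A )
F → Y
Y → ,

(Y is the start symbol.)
GOTO(I, ',') = CLOSURE({ [A → αX.β] : [A → α.Xβ] ∈ I, X = ',' })

Items with dot before ',', with the dot advanced:
  [Y → . ,] → [Y → , .]
Closure adds nothing (no advanced item has the dot before a non-terminal).

GOTO = { [Y → , .] }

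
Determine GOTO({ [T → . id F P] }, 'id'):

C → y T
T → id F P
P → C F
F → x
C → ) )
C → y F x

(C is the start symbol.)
{ [F → . x], [T → id . F P] }

GOTO(I, 'id') = CLOSURE({ [A → αX.β] : [A → α.Xβ] ∈ I, X = 'id' })

Items with dot before 'id', with the dot advanced:
  [T → . id F P] → [T → id . F P]
Closure of the advanced items:
  [T → id . F P] has the dot before F: add [F → . x]

GOTO = { [F → . x], [T → id . F P] }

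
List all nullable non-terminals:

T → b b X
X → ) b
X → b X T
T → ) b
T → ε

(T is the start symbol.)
ε-productions: T → ε
So T is immediately nullable.
No further non-terminal can be added: every production for the remaining non-terminals contains a terminal or a non-nullable non-terminal.
Nullable = { 'T' }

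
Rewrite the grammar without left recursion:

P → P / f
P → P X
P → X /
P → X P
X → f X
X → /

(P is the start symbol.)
P → X / P'
P → X P P'
P' → / f P'
P' → X P'
P' → ε
X → f X
X → /

P is directly left-recursive. The standard transformation for
  A → A α₁ | ... | A α_m | β₁ | ... | β_n
is
  A  → β₁ A' | ... | β_n A'
  A' → α₁ A' | ... | α_m A' | ε

P → X / becomes P → X / P'
P → X P becomes P → X P P'
P → P / f becomes P' → / f P'
P → P X becomes P' → X P'
Add P' → ε

Productions for other non-terminals are unchanged:
  X → f X
  X → /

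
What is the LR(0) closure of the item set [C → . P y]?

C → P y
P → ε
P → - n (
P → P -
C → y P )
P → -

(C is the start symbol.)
{ [C → . P y], [P → . - n (], [P → . -], [P → . P -], [P → .] }

Start with: [C → . P y]
  [C → . P y] has the dot before P: add [P → .], [P → . - n (], [P → . P -], [P → . -]
No further items can be added.

CLOSURE = { [C → . P y], [P → . - n (], [P → . -], [P → . P -], [P → .] }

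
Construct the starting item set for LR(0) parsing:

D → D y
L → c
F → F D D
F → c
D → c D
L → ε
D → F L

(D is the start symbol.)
{ [D → . D y], [D → . F L], [D → . c D], [D' → . D], [F → . F D D], [F → . c] }

First, augment the grammar with D' → D
I₀ = CLOSURE({ [D' → . D] }):
  [D' → . D] has the dot before D: add [D → . D y], [D → . c D], [D → . F L]
  [D → . F L] has the dot before F: add [F → . F D D], [F → . c]
No further items can be added.

I₀ = { [D → . D y], [D → . F L], [D → . c D], [D' → . D], [F → . F D D], [F → . c] }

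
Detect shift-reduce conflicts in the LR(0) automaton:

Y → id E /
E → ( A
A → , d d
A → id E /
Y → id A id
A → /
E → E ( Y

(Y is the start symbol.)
No shift-reduce conflicts

Augment with Y' → Y and build the canonical LR(0) collection (I0 = CLOSURE({[Y' → . Y]}), then GOTO on every symbol after a dot until no new states appear). It has 18 states:
  I0: { [Y → . id A id], [Y → . id E /], [Y' → . Y] }  — shift
  I1: { [Y' → Y .] }  — accept
  I2: { [A → . , d d], [A → . /], [A → . id E /], [E → . ( A], [E → . E ( Y], [Y → id . A id], [Y → id . E /] }  — shift
  I3: { [A → . , d d], [A → . /], [A → . id E /], [E → ( . A] }  — shift
  I4: { [A → , . d d] }  — shift
  I5: { [A → / .] }  — reduce
  I6: { [Y → id A . id] }  — shift
  I7: { [E → E . ( Y], [Y → id E . /] }  — shift
  I8: { [A → id . E /], [E → . ( A], [E → . E ( Y] }  — shift
  I9: { [A → id E . /], [E → E . ( Y] }  — shift
  I10: { [E → E ( . Y], [Y → . id A id], [Y → . id E /] }  — shift
  I11: { [A → id E / .] }  — reduce
  I12: { [E → E ( Y .] }  — reduce
  I13: { [Y → id E / .] }  — reduce
  I14: { [Y → id A id .] }  — reduce
  I15: { [A → , d . d] }  — shift
  I16: { [A → , d d .] }  — reduce
  I17: { [E → ( A .] }  — reduce

No state contains both a complete item and a shift item.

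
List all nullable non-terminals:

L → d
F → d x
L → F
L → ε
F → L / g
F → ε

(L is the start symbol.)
ε-productions: L → ε, F → ε
So L, F are immediately nullable.
Every non-terminal is now nullable.
Nullable = { 'F', 'L' }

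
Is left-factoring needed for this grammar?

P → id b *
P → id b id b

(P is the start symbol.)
Left-factoring is needed when two productions for the same non-terminal
share a common prefix on the right-hand side.

Productions for P:
  P → id b *
  P → id b id b

Found common prefix 'id b' in productions for P

Answer: Yes, P has productions with common prefix 'id b'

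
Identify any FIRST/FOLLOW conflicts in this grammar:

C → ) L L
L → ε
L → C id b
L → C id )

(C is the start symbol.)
Nullable non-terminals: L.
FIRST sets used below: FIRST(C) = { ')' }

L: nullable alternative(s) L → ε; FOLLOW(L) = { $, ')', 'id' }
  L → ε: FIRST \ {ε} = { } — this is the only nullable alternative, skip
  L → C id b: FIRST \ {ε} = { ')' } — overlaps FOLLOW(L) on { ')' }: CONFLICT
  L → C id ): FIRST \ {ε} = { ')' } — overlaps FOLLOW(L) on { ')' }: CONFLICT

C has no nullable alternative, so no FIRST/FOLLOW check is needed there.

So the grammar has 2 FIRST/FOLLOW conflicts (marked CONFLICT above).

Answer: Yes. L → C id b with FOLLOW(L) on { ')' }; L → C id ')' with FOLLOW(L) on { ')' }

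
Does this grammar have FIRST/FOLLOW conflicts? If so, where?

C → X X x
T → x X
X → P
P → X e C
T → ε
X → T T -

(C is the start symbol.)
A FIRST/FOLLOW conflict occurs when a non-terminal N has a nullable alternative N → β (β ⇒* ε) and another alternative N → α with FIRST(α) ∩ FOLLOW(N) ≠ ∅: on such a lookahead the parser cannot decide between expanding α and letting N vanish via β.

Nullable non-terminals: T.

T: nullable alternative(s) T → ε; FOLLOW(T) = { '-', 'x' }
  T → x X: FIRST \ {ε} = { 'x' } — overlaps FOLLOW(T) on { 'x' }: CONFLICT
  T → ε: FIRST \ {ε} = { } — this is the only nullable alternative, skip

C, P, X have no nullable alternative, so no FIRST/FOLLOW check is needed there.

So the grammar has 1 FIRST/FOLLOW conflict (marked CONFLICT above).

Answer: Yes. T → x X with FOLLOW(T) on { 'x' }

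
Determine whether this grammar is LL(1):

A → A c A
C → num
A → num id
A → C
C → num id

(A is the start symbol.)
No. Predict set conflict for A: { 'num' }

Relevant sets:
  FIRST(A) = { 'num' }
  FIRST(C) = { 'num' }

For A:
  PREDICT(A → A c A) = { 'num' }
  PREDICT(A → num id) = { 'num' }
  PREDICT(A → C) = { 'num' }
For C:
  PREDICT(C → num) = { 'num' }
  PREDICT(C → num id) = { 'num' }

Conflict found: Predict set conflict for A: { 'num' }
The grammar is NOT LL(1).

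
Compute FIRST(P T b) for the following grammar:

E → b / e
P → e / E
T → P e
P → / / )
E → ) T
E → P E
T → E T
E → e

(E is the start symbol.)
{ '/', 'e' }

FIRST sets of the non-terminals involved (from the grammar, by fixed-point iteration):
  FIRST(P) = { '/', 'e' }

To compute FIRST(P T b), process the symbols left to right:
Symbol P is a non-terminal. Add FIRST(P) \ {ε} = { '/', 'e' }
P is not nullable (ε ∉ FIRST(P)), so stop here.
FIRST(P T b) = { '/', 'e' }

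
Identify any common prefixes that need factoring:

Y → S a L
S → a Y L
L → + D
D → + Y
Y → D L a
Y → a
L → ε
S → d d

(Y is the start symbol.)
No, left-factoring is not needed

Left-factoring is needed when two productions for the same non-terminal
share a common prefix on the right-hand side.

Productions for Y:
  Y → S a L
  Y → D L a
  Y → a
Productions for S:
  S → a Y L
  S → d d
Productions for L:
  L → + D
  L → ε

No common prefixes found.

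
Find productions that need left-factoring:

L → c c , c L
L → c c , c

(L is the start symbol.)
Left-factoring is needed when two productions for the same non-terminal
share a common prefix on the right-hand side.

Productions for L:
  L → c c , c L
  L → c c , c

Found common prefix 'c c , c' in productions for L

Answer: Yes, L has productions with common prefix 'c c , c'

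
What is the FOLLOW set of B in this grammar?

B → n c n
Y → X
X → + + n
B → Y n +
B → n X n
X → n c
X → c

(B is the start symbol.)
{ $ }

To compute FOLLOW(B), find every occurrence of B on a right-hand side N → α B β: add FIRST(β) \ {ε}, and if β is empty or nullable also add FOLLOW(N). Iterate to a fixed point.

B is the start symbol, so $ ∈ FOLLOW(B).
B does not occur on any right-hand side.

Taking the union: FOLLOW(B) = { $ }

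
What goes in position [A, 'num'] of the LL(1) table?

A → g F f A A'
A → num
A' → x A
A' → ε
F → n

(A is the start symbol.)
To find M[A, 'num'], we find productions for A where 'num' is in the predict set (PREDICT(N → α) = (FIRST(α) \ {ε}) ∪ (FOLLOW(N) if α ⇒* ε)).

A → g F f A A': PREDICT = { 'g' }
A → num: PREDICT = { 'num' }
  'num' is in predict set, so this production goes in M[A, 'num']

M[A, 'num'] = A → num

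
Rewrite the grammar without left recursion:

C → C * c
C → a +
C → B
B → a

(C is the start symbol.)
C is directly left-recursive. The standard transformation for
  A → A α₁ | ... | A α_m | β₁ | ... | β_n
is
  A  → β₁ A' | ... | β_n A'
  A' → α₁ A' | ... | α_m A' | ε

C → a + becomes C → a + C'
C → B becomes C → B C'
C → C * c becomes C' → * c C'
Add C' → ε

Productions for other non-terminals are unchanged:
  B → a

Resulting grammar:
C → a + C'
C → B C'
C' → * c C'
C' → ε
B → a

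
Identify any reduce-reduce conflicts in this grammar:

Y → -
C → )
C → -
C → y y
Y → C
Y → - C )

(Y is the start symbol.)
Yes — I2: [C → - .] vs [Y → - .]

Augment with Y' → Y and build the canonical LR(0) collection (I0 = CLOSURE({[Y' → . Y]}), then GOTO on every symbol after a dot until no new states appear). It has 10 states:
  I0: { [C → . )], [C → . -], [C → . y y], [Y → . - C )], [Y → . -], [Y → . C], [Y' → . Y] }  — shift
  I1: { [C → ) .] }  — reduce
  I2: { [C → - .], [C → . )], [C → . -], [C → . y y], [Y → - . C )], [Y → - .] }  — shift, 2 reduces
  I3: { [Y → C .] }  — reduce
  I4: { [Y' → Y .] }  — accept
  I5: { [C → y . y] }  — shift
  I6: { [C → y y .] }  — reduce
  I7: { [C → - .] }  — reduce
  I8: { [Y → - C . )] }  — shift
  I9: { [Y → - C ) .] }  — reduce

I2 contains complete items [C → - .], [Y → - .] — reduce-reduce conflict.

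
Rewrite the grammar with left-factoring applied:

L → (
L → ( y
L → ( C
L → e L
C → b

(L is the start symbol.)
Left-factoring transforms A → αβ₁ | αβ₂ into A → αA' and A' → β₁ | β₂
(α is the longest common prefix among the alternatives). Repeat until
no nonterminal has two alternatives with a common prefix.

Round 1: L has alternatives sharing prefix '('. Introduce L': L → ( L'
  Add: L' → ε
  Add: L' → y
  Add: L' → C

No remaining common prefixes — done.

Resulting grammar:
L → ( L'
L' → ε
L' → y
L' → C
L → e L
C → b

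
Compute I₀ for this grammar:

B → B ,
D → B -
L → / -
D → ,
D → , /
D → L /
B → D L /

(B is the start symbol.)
First, augment the grammar with B' → B
I₀ = CLOSURE({ [B' → . B] }):
  [B' → . B] has the dot before B: add [B → . B ,], [B → . D L /]
  [B → . D L /] has the dot before D: add [D → . B -], [D → . ,], [D → . , /], [D → . L /]
  [D → . L /] has the dot before L: add [L → . / -]
No further items can be added.

I₀ = { [B → . B ,], [B → . D L /], [B' → . B], [D → . , /], [D → . ,], [D → . B -], [D → . L /], [L → . / -] }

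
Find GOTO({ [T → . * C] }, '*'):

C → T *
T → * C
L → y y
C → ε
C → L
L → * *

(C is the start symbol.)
GOTO(I, '*') = CLOSURE({ [A → αX.β] : [A → α.Xβ] ∈ I, X = '*' })

Items with dot before '*', with the dot advanced:
  [T → . * C] → [T → * . C]
Closure of the advanced items:
  [T → * . C] has the dot before C: add [C → . T *], [C → .], [C → . L]
  [C → . T *] has the dot before T: add [T → . * C]
  [C → . L] has the dot before L: add [L → . y y], [L → . * *]

GOTO = { [C → . L], [C → . T *], [C → .], [L → . * *], [L → . y y], [T → * . C], [T → . * C] }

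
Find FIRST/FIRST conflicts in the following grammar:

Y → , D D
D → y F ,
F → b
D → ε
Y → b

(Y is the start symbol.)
A FIRST/FIRST conflict occurs when two productions N → α and N → β for the same non-terminal have FIRST(α) ∩ FIRST(β) ≠ ∅ (with ε ∈ FIRST of a nullable right-hand side, so two nullable alternatives also conflict).

Productions for Y:
  Y → , D D: FIRST = { ',' }
  Y → b: FIRST = { 'b' }
Productions for D:
  D → y F ,: FIRST = { 'y' }
  D → ε: FIRST = { ε }
F has only one production, so no FIRST/FIRST conflict is possible there.

All alternatives of each non-terminal have pairwise disjoint FIRST sets.

Answer: No FIRST/FIRST conflicts.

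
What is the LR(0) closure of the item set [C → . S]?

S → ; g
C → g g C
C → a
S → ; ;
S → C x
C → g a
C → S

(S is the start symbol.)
{ [C → . S], [C → . a], [C → . g a], [C → . g g C], [S → . ; ;], [S → . ; g], [S → . C x] }

To compute CLOSURE, for each item [A → α.Bβ] where B is a non-terminal, add [B → .γ] for all productions B → γ; repeat for the newly added items until nothing changes.

Start with: [C → . S]
  [C → . S] has the dot before S: add [S → . ; g], [S → . ; ;], [S → . C x]
  [S → . C x] has the dot before C: add [C → . g g C], [C → . a], [C → . g a]
No further items can be added.

CLOSURE = { [C → . S], [C → . a], [C → . g a], [C → . g g C], [S → . ; ;], [S → . ; g], [S → . C x] }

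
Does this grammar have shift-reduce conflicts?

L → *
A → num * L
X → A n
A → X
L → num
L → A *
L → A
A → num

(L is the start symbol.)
Yes — I2: [L → A .] vs [L → A . *]; I5: [A → num .] vs [A → num . * L]

A shift-reduce conflict occurs when an LR(0) state has both:
  - a complete (reduce) item [A → α .] (dot at the end), and
  - a shift item [B → β . c γ] (dot before a terminal).

Augment with L' → L and build the canonical LR(0) collection (I0 = CLOSURE({[L' → . L]}), then GOTO on every symbol after a dot until no new states appear). It has 10 states:
  I0: { [A → . X], [A → . num * L], [A → . num], [L → . *], [L → . A *], [L → . A], [L → . num], [L' → . L], [X → . A n] }  — shift
  I1: { [L → * .] }  — reduce
  I2: { [L → A . *], [L → A .], [X → A . n] }  — shift, reduce
  I3: { [L' → L .] }  — accept
  I4: { [A → X .] }  — reduce
  I5: { [A → num . * L], [A → num .], [L → num .] }  — shift, 2 reduces
  I6: { [A → . X], [A → . num * L], [A → . num], [A → num * . L], [L → . *], [L → . A *], [L → . A], [L → . num], [X → . A n] }  — shift
  I7: { [A → num * L .] }  — reduce
  I8: { [L → A * .] }  — reduce
  I9: { [X → A n .] }  — reduce

I2 contains reduce item [L → A .] and shift items [L → A . *], [X → A . n] — shift-reduce conflict.
I5 contains reduce items [A → num .], [L → num .] and shift item [A → num . * L] — shift-reduce conflict.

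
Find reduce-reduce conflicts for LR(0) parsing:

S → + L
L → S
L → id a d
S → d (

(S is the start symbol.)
Augment with S' → S and build the canonical LR(0) collection (I0 = CLOSURE({[S' → . S]}), then GOTO on every symbol after a dot until no new states appear). It has 10 states:
  I0: { [S → . + L], [S → . d (], [S' → . S] }  — shift
  I1: { [L → . S], [L → . id a d], [S → + . L], [S → . + L], [S → . d (] }  — shift
  I2: { [S' → S .] }  — accept
  I3: { [S → d . (] }  — shift
  I4: { [S → d ( .] }  — reduce
  I5: { [S → + L .] }  — reduce
  I6: { [L → S .] }  — reduce
  I7: { [L → id . a d] }  — shift
  I8: { [L → id a . d] }  — shift
  I9: { [L → id a d .] }  — reduce

No state contains more than one complete item.

Answer: No reduce-reduce conflicts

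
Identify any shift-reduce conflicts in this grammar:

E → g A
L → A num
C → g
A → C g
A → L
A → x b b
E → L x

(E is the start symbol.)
Augment with E' → E and build the canonical LR(0) collection (I0 = CLOSURE({[E' → . E]}), then GOTO on every symbol after a dot until no new states appear). It has 15 states:
  I0: { [A → . C g], [A → . L], [A → . x b b], [C → . g], [E → . L x], [E → . g A], [E' → . E], [L → . A num] }  — shift
  I1: { [L → A . num] }  — shift
  I2: { [A → C . g] }  — shift
  I3: { [E' → E .] }  — accept
  I4: { [A → L .], [E → L . x] }  — shift, reduce
  I5: { [A → . C g], [A → . L], [A → . x b b], [C → . g], [C → g .], [E → g . A], [L → . A num] }  — shift, reduce
  I6: { [A → x . b b] }  — shift
  I7: { [A → x b . b] }  — shift
  I8: { [A → x b b .] }  — reduce
  I9: { [E → g A .], [L → A . num] }  — shift, reduce
  I10: { [A → L .] }  — reduce
  I11: { [C → g .] }  — reduce
  I12: { [L → A num .] }  — reduce
  I13: { [E → L x .] }  — reduce
  I14: { [A → C g .] }  — reduce

I4 contains reduce item [A → L .] and shift item [E → L . x] — shift-reduce conflict.
I5 contains reduce item [C → g .] and shift items [A → . x b b], [C → . g] — shift-reduce conflict.
I9 contains reduce item [E → g A .] and shift item [L → A . num] — shift-reduce conflict.

Answer: Yes — I4: [A → L .] vs [E → L . x]; I5: [C → g .] vs [A → . x b b]; I9: [E → g A .] vs [L → A . num]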